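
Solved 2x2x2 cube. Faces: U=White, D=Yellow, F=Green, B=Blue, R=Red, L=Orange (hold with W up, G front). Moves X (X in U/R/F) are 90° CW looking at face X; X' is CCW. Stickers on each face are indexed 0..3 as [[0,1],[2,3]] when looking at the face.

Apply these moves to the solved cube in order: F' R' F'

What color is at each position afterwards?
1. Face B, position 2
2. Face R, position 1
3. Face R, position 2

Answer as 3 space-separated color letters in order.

Answer: O R O

Derivation:
After move 1 (F'): F=GGGG U=WWRR R=YRYR D=OOYY L=OWOW
After move 2 (R'): R=RRYY U=WBRB F=GWGR D=OGYG B=YBOB
After move 3 (F'): F=WRGG U=WBRY R=GROY D=WWYG L=OBOR
Query 1: B[2] = O
Query 2: R[1] = R
Query 3: R[2] = O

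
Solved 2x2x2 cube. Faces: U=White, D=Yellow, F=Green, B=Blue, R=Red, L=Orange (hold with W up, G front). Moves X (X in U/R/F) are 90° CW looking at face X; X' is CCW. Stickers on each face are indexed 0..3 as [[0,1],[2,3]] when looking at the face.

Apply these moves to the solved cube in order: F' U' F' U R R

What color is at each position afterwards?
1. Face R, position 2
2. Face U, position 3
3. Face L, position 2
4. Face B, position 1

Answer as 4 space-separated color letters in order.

After move 1 (F'): F=GGGG U=WWRR R=YRYR D=OOYY L=OWOW
After move 2 (U'): U=WRWR F=OWGG R=GGYR B=YRBB L=BBOW
After move 3 (F'): F=WGOG U=WRGY R=OGOR D=BWYY L=BROW
After move 4 (U): U=GWYR F=OGOG R=YROR B=BRBB L=WGOW
After move 5 (R): R=OYRR U=GGYG F=OWOY D=BBYB B=RRWB
After move 6 (R): R=RORY U=GWYY F=OBOB D=BWYR B=GRGB
Query 1: R[2] = R
Query 2: U[3] = Y
Query 3: L[2] = O
Query 4: B[1] = R

Answer: R Y O R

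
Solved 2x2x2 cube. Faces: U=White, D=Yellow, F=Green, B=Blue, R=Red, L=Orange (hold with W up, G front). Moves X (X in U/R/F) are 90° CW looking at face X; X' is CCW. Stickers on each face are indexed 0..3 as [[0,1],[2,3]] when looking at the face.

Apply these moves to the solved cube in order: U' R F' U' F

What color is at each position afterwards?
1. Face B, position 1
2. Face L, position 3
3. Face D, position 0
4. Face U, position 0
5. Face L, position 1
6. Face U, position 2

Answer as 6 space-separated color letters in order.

After move 1 (U'): U=WWWW F=OOGG R=GGRR B=RRBB L=BBOO
After move 2 (R): R=RGRG U=WOWG F=OYGY D=YBYR B=WRWB
After move 3 (F'): F=YYOG U=WORR R=BGYG D=BOYR L=BGOW
After move 4 (U'): U=ORWR F=BGOG R=YYYG B=BGWB L=WROW
After move 5 (F): F=OBGG U=ORWR R=WYRG D=YYYR L=WBOO
Query 1: B[1] = G
Query 2: L[3] = O
Query 3: D[0] = Y
Query 4: U[0] = O
Query 5: L[1] = B
Query 6: U[2] = W

Answer: G O Y O B W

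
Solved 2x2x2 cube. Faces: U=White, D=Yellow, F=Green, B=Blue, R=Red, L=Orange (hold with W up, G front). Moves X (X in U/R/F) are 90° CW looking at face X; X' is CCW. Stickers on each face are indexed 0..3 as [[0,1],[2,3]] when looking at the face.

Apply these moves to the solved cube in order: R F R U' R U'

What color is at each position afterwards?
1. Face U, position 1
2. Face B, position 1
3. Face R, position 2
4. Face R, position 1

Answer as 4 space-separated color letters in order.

After move 1 (R): R=RRRR U=WGWG F=GYGY D=YBYB B=WBWB
After move 2 (F): F=GGYY U=WGOO R=WRGR D=RRYB L=OYOB
After move 3 (R): R=GWRR U=WGOY F=GRYB D=RWYW B=OBGB
After move 4 (U'): U=GYWO F=OYYB R=GRRR B=GWGB L=OBOB
After move 5 (R): R=RGRR U=GYWB F=OWYW D=RGYG B=OWYB
After move 6 (U'): U=YBGW F=OBYW R=OWRR B=RGYB L=OWOB
Query 1: U[1] = B
Query 2: B[1] = G
Query 3: R[2] = R
Query 4: R[1] = W

Answer: B G R W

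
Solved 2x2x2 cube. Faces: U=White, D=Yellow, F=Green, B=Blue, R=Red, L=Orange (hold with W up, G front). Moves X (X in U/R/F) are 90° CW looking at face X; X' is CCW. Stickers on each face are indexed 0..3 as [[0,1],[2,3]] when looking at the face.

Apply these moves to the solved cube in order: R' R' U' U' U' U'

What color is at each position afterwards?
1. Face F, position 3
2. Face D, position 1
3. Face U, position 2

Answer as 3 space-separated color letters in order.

Answer: B W W

Derivation:
After move 1 (R'): R=RRRR U=WBWB F=GWGW D=YGYG B=YBYB
After move 2 (R'): R=RRRR U=WYWY F=GBGB D=YWYW B=GBGB
After move 3 (U'): U=YYWW F=OOGB R=GBRR B=RRGB L=GBOO
After move 4 (U'): U=YWYW F=GBGB R=OORR B=GBGB L=RROO
After move 5 (U'): U=WWYY F=RRGB R=GBRR B=OOGB L=GBOO
After move 6 (U'): U=WYWY F=GBGB R=RRRR B=GBGB L=OOOO
Query 1: F[3] = B
Query 2: D[1] = W
Query 3: U[2] = W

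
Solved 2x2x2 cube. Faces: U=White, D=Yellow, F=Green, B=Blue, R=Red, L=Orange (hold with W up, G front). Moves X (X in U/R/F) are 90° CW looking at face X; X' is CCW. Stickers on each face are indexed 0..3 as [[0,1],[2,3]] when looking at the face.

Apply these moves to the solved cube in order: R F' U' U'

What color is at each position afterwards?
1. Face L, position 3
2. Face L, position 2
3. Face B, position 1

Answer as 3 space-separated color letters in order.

Answer: W O Y

Derivation:
After move 1 (R): R=RRRR U=WGWG F=GYGY D=YBYB B=WBWB
After move 2 (F'): F=YYGG U=WGRR R=BRYR D=OOYB L=OGOW
After move 3 (U'): U=GRWR F=OGGG R=YYYR B=BRWB L=WBOW
After move 4 (U'): U=RRGW F=WBGG R=OGYR B=YYWB L=BROW
Query 1: L[3] = W
Query 2: L[2] = O
Query 3: B[1] = Y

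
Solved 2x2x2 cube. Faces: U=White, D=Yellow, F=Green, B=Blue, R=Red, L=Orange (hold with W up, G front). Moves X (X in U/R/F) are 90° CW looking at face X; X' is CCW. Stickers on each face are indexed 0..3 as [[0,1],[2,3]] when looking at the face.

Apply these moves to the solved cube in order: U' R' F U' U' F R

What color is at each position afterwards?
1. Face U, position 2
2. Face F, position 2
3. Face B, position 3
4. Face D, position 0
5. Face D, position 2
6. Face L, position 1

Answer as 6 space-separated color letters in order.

After move 1 (U'): U=WWWW F=OOGG R=GGRR B=RRBB L=BBOO
After move 2 (R'): R=GRGR U=WBWR F=OWGW D=YOYG B=YRYB
After move 3 (F): F=GOWW U=WBOB R=WRRR D=GGYG L=BYOO
After move 4 (U'): U=BBWO F=BYWW R=GORR B=WRYB L=YROO
After move 5 (U'): U=BOBW F=YRWW R=BYRR B=GOYB L=WROO
After move 6 (F): F=WYWR U=BOOR R=BYWR D=RBYG L=WGOG
After move 7 (R): R=WBRY U=BYOR F=WBWG D=RYYG B=ROOB
Query 1: U[2] = O
Query 2: F[2] = W
Query 3: B[3] = B
Query 4: D[0] = R
Query 5: D[2] = Y
Query 6: L[1] = G

Answer: O W B R Y G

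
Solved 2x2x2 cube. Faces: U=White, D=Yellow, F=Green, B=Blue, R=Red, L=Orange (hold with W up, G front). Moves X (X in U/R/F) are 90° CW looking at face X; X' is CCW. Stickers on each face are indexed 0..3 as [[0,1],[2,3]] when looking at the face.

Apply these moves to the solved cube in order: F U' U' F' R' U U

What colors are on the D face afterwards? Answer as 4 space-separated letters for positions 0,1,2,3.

After move 1 (F): F=GGGG U=WWOO R=WRWR D=RRYY L=OYOY
After move 2 (U'): U=WOWO F=OYGG R=GGWR B=WRBB L=BBOY
After move 3 (U'): U=OOWW F=BBGG R=OYWR B=GGBB L=WROY
After move 4 (F'): F=BGBG U=OOOW R=RYRR D=RYYY L=WWOW
After move 5 (R'): R=YRRR U=OBOG F=BOBW D=RGYG B=YGYB
After move 6 (U): U=OOGB F=YRBW R=YGRR B=WWYB L=BOOW
After move 7 (U): U=GOBO F=YGBW R=WWRR B=BOYB L=YROW
Query: D face = RGYG

Answer: R G Y G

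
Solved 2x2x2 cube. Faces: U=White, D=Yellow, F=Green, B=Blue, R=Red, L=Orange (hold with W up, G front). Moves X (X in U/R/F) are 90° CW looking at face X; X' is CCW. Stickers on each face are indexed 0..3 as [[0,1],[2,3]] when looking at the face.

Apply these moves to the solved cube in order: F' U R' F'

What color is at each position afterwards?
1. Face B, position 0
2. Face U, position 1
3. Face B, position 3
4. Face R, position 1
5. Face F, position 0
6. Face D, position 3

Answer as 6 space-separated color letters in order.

Answer: Y B B R W G

Derivation:
After move 1 (F'): F=GGGG U=WWRR R=YRYR D=OOYY L=OWOW
After move 2 (U): U=RWRW F=YRGG R=BBYR B=OWBB L=GGOW
After move 3 (R'): R=BRBY U=RBRO F=YWGW D=ORYG B=YWOB
After move 4 (F'): F=WWYG U=RBBB R=RROY D=GWYG L=GOOR
Query 1: B[0] = Y
Query 2: U[1] = B
Query 3: B[3] = B
Query 4: R[1] = R
Query 5: F[0] = W
Query 6: D[3] = G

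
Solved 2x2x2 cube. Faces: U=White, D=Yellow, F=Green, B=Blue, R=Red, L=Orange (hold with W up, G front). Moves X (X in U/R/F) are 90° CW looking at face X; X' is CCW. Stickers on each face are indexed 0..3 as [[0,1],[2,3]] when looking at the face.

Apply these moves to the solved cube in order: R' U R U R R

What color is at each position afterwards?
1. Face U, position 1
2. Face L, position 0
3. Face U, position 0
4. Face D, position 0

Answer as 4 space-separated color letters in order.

Answer: Y R B Y

Derivation:
After move 1 (R'): R=RRRR U=WBWB F=GWGW D=YGYG B=YBYB
After move 2 (U): U=WWBB F=RRGW R=YBRR B=OOYB L=GWOO
After move 3 (R): R=RYRB U=WRBW F=RGGG D=YYYO B=BOWB
After move 4 (U): U=BWWR F=RYGG R=BORB B=GWWB L=RGOO
After move 5 (R): R=RBBO U=BYWG F=RYGO D=YWYG B=RWWB
After move 6 (R): R=BROB U=BYWO F=RWGG D=YWYR B=GWYB
Query 1: U[1] = Y
Query 2: L[0] = R
Query 3: U[0] = B
Query 4: D[0] = Y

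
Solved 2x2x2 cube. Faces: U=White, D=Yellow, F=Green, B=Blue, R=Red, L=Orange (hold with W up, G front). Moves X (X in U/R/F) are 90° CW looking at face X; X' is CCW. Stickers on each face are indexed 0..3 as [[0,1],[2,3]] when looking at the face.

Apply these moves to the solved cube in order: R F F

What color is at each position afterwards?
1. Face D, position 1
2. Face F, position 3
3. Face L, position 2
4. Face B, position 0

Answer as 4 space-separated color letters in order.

After move 1 (R): R=RRRR U=WGWG F=GYGY D=YBYB B=WBWB
After move 2 (F): F=GGYY U=WGOO R=WRGR D=RRYB L=OYOB
After move 3 (F): F=YGYG U=WGBY R=OROR D=GWYB L=OROR
Query 1: D[1] = W
Query 2: F[3] = G
Query 3: L[2] = O
Query 4: B[0] = W

Answer: W G O W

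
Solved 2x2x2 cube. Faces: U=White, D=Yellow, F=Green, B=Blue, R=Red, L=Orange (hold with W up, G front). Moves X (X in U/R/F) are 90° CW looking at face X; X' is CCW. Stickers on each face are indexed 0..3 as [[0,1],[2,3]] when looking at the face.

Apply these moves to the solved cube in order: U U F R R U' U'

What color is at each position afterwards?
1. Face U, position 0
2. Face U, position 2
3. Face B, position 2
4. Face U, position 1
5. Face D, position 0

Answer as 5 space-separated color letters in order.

Answer: Y O B O R

Derivation:
After move 1 (U): U=WWWW F=RRGG R=BBRR B=OOBB L=GGOO
After move 2 (U): U=WWWW F=BBGG R=OORR B=GGBB L=RROO
After move 3 (F): F=GBGB U=WWOR R=WOWR D=ROYY L=RYOY
After move 4 (R): R=WWRO U=WBOB F=GOGY D=RBYG B=RGWB
After move 5 (R): R=RWOW U=WOOY F=GBGG D=RWYR B=BGBB
After move 6 (U'): U=OYWO F=RYGG R=GBOW B=RWBB L=BGOY
After move 7 (U'): U=YOOW F=BGGG R=RYOW B=GBBB L=RWOY
Query 1: U[0] = Y
Query 2: U[2] = O
Query 3: B[2] = B
Query 4: U[1] = O
Query 5: D[0] = R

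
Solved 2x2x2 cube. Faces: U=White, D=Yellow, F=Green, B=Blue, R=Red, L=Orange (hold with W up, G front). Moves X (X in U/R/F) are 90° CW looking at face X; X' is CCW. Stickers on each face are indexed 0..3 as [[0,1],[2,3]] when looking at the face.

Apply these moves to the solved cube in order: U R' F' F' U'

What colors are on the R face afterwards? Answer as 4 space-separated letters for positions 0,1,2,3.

After move 1 (U): U=WWWW F=RRGG R=BBRR B=OOBB L=GGOO
After move 2 (R'): R=BRBR U=WBWO F=RWGW D=YRYG B=YOYB
After move 3 (F'): F=WWRG U=WBBB R=RRYR D=GOYG L=GOOW
After move 4 (F'): F=WGWR U=WBRY R=ORGR D=OWYG L=GBOB
After move 5 (U'): U=BYWR F=GBWR R=WGGR B=ORYB L=YOOB
Query: R face = WGGR

Answer: W G G R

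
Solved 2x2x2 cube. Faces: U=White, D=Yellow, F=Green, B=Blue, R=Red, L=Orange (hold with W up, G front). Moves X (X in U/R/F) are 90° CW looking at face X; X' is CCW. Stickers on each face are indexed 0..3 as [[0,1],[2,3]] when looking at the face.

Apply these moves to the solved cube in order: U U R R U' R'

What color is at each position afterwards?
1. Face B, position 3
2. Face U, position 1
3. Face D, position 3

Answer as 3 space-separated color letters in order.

After move 1 (U): U=WWWW F=RRGG R=BBRR B=OOBB L=GGOO
After move 2 (U): U=WWWW F=BBGG R=OORR B=GGBB L=RROO
After move 3 (R): R=RORO U=WBWG F=BYGY D=YBYG B=WGWB
After move 4 (R): R=RROO U=WYWY F=BBGG D=YWYW B=GGBB
After move 5 (U'): U=YYWW F=RRGG R=BBOO B=RRBB L=GGOO
After move 6 (R'): R=BOBO U=YBWR F=RYGW D=YRYG B=WRWB
Query 1: B[3] = B
Query 2: U[1] = B
Query 3: D[3] = G

Answer: B B G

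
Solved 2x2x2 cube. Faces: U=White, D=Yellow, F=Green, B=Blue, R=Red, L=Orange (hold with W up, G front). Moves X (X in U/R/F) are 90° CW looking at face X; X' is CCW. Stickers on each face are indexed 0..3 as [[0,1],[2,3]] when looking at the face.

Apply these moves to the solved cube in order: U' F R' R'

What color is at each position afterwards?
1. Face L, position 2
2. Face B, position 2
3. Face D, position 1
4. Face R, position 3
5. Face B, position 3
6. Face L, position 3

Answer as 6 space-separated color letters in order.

Answer: O O W W B Y

Derivation:
After move 1 (U'): U=WWWW F=OOGG R=GGRR B=RRBB L=BBOO
After move 2 (F): F=GOGO U=WWOB R=WGWR D=RGYY L=BYOY
After move 3 (R'): R=GRWW U=WBOR F=GWGB D=ROYO B=YRGB
After move 4 (R'): R=RWGW U=WGOY F=GBGR D=RWYB B=OROB
Query 1: L[2] = O
Query 2: B[2] = O
Query 3: D[1] = W
Query 4: R[3] = W
Query 5: B[3] = B
Query 6: L[3] = Y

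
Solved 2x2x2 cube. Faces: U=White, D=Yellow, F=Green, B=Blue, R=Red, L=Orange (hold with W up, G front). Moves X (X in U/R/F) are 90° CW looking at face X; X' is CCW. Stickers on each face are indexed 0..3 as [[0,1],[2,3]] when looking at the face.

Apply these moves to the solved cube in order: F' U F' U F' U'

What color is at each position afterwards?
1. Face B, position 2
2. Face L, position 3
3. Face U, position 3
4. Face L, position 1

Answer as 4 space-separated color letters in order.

After move 1 (F'): F=GGGG U=WWRR R=YRYR D=OOYY L=OWOW
After move 2 (U): U=RWRW F=YRGG R=BBYR B=OWBB L=GGOW
After move 3 (F'): F=RGYG U=RWBY R=OBOR D=GWYY L=GWOR
After move 4 (U): U=BRYW F=OBYG R=OWOR B=GWBB L=RGOR
After move 5 (F'): F=BGOY U=BROO R=WWGR D=GRYY L=RWOY
After move 6 (U'): U=ROBO F=RWOY R=BGGR B=WWBB L=GWOY
Query 1: B[2] = B
Query 2: L[3] = Y
Query 3: U[3] = O
Query 4: L[1] = W

Answer: B Y O W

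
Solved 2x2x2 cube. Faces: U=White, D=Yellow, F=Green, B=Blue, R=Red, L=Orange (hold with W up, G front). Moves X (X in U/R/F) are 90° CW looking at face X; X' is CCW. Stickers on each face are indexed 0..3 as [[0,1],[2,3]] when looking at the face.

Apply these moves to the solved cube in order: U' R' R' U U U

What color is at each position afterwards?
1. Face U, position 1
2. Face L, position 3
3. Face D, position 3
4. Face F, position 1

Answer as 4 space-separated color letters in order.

After move 1 (U'): U=WWWW F=OOGG R=GGRR B=RRBB L=BBOO
After move 2 (R'): R=GRGR U=WBWR F=OWGW D=YOYG B=YRYB
After move 3 (R'): R=RRGG U=WYWY F=OBGR D=YWYW B=GROB
After move 4 (U): U=WWYY F=RRGR R=GRGG B=BBOB L=OBOO
After move 5 (U): U=YWYW F=GRGR R=BBGG B=OBOB L=RROO
After move 6 (U): U=YYWW F=BBGR R=OBGG B=RROB L=GROO
Query 1: U[1] = Y
Query 2: L[3] = O
Query 3: D[3] = W
Query 4: F[1] = B

Answer: Y O W B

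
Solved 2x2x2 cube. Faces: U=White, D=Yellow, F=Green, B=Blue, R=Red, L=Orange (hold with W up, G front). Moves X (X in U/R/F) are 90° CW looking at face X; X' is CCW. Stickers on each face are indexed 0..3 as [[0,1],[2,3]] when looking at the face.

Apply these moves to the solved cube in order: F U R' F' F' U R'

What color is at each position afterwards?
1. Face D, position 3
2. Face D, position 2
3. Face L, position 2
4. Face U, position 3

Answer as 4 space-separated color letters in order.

After move 1 (F): F=GGGG U=WWOO R=WRWR D=RRYY L=OYOY
After move 2 (U): U=OWOW F=WRGG R=BBWR B=OYBB L=GGOY
After move 3 (R'): R=BRBW U=OBOO F=WWGW D=RRYG B=YYRB
After move 4 (F'): F=WWWG U=OBBB R=RRRW D=GYYG L=GOOO
After move 5 (F'): F=WGWW U=OBRR R=YRGW D=OOYG L=GBOB
After move 6 (U): U=RORB F=YRWW R=YYGW B=GBRB L=WGOB
After move 7 (R'): R=YWYG U=RRRG F=YOWB D=ORYW B=GBOB
Query 1: D[3] = W
Query 2: D[2] = Y
Query 3: L[2] = O
Query 4: U[3] = G

Answer: W Y O G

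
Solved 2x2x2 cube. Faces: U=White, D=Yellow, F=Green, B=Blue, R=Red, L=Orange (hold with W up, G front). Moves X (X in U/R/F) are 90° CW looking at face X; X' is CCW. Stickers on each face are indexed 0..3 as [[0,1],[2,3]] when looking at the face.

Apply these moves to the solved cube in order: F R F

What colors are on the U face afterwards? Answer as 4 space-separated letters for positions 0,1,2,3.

Answer: W G Y Y

Derivation:
After move 1 (F): F=GGGG U=WWOO R=WRWR D=RRYY L=OYOY
After move 2 (R): R=WWRR U=WGOG F=GRGY D=RBYB B=OBWB
After move 3 (F): F=GGYR U=WGYY R=OWGR D=RWYB L=OROB
Query: U face = WGYY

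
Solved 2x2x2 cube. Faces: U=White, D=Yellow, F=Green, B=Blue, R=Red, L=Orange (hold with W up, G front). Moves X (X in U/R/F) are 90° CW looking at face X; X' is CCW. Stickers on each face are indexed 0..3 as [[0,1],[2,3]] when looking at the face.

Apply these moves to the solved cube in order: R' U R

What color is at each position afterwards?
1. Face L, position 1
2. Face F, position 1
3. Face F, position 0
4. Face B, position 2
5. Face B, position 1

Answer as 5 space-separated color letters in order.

Answer: W G R W O

Derivation:
After move 1 (R'): R=RRRR U=WBWB F=GWGW D=YGYG B=YBYB
After move 2 (U): U=WWBB F=RRGW R=YBRR B=OOYB L=GWOO
After move 3 (R): R=RYRB U=WRBW F=RGGG D=YYYO B=BOWB
Query 1: L[1] = W
Query 2: F[1] = G
Query 3: F[0] = R
Query 4: B[2] = W
Query 5: B[1] = O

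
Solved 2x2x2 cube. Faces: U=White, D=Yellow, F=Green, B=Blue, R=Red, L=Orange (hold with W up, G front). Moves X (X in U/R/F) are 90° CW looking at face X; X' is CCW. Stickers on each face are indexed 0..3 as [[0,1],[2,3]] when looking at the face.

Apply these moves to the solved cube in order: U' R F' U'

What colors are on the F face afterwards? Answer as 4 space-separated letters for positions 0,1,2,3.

Answer: B G O G

Derivation:
After move 1 (U'): U=WWWW F=OOGG R=GGRR B=RRBB L=BBOO
After move 2 (R): R=RGRG U=WOWG F=OYGY D=YBYR B=WRWB
After move 3 (F'): F=YYOG U=WORR R=BGYG D=BOYR L=BGOW
After move 4 (U'): U=ORWR F=BGOG R=YYYG B=BGWB L=WROW
Query: F face = BGOG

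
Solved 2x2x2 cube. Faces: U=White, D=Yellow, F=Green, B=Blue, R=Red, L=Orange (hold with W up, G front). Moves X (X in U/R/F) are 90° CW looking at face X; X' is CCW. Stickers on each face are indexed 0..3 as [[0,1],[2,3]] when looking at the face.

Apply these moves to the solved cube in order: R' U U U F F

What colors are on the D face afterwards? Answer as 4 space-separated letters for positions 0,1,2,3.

Answer: W W Y G

Derivation:
After move 1 (R'): R=RRRR U=WBWB F=GWGW D=YGYG B=YBYB
After move 2 (U): U=WWBB F=RRGW R=YBRR B=OOYB L=GWOO
After move 3 (U): U=BWBW F=YBGW R=OORR B=GWYB L=RROO
After move 4 (U): U=BBWW F=OOGW R=GWRR B=RRYB L=YBOO
After move 5 (F): F=GOWO U=BBOB R=WWWR D=RGYG L=YYOG
After move 6 (F): F=WGOO U=BBGY R=OWBR D=WWYG L=YROG
Query: D face = WWYG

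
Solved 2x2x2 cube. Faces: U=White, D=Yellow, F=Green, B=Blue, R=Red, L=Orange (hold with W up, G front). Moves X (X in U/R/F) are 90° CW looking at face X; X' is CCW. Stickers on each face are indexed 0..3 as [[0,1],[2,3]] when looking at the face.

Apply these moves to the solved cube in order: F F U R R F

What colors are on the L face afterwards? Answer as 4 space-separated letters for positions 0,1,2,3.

After move 1 (F): F=GGGG U=WWOO R=WRWR D=RRYY L=OYOY
After move 2 (F): F=GGGG U=WWYY R=OROR D=WWYY L=OROR
After move 3 (U): U=YWYW F=ORGG R=BBOR B=ORBB L=GGOR
After move 4 (R): R=OBRB U=YRYG F=OWGY D=WBYO B=WRWB
After move 5 (R): R=ROBB U=YWYY F=OBGO D=WWYW B=GRRB
After move 6 (F): F=GOOB U=YWRG R=YOYB D=BRYW L=GWOW
Query: L face = GWOW

Answer: G W O W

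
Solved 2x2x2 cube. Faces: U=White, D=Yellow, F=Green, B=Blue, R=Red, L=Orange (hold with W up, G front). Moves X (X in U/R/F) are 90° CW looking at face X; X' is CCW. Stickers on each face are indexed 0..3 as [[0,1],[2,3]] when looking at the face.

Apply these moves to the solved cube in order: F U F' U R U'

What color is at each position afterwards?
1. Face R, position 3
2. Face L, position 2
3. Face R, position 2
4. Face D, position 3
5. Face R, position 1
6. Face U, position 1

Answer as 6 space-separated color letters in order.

Answer: Y O R G Y G

Derivation:
After move 1 (F): F=GGGG U=WWOO R=WRWR D=RRYY L=OYOY
After move 2 (U): U=OWOW F=WRGG R=BBWR B=OYBB L=GGOY
After move 3 (F'): F=RGWG U=OWBW R=RBRR D=GYYY L=GWOO
After move 4 (U): U=BOWW F=RBWG R=OYRR B=GWBB L=RGOO
After move 5 (R): R=RORY U=BBWG F=RYWY D=GBYG B=WWOB
After move 6 (U'): U=BGBW F=RGWY R=RYRY B=ROOB L=WWOO
Query 1: R[3] = Y
Query 2: L[2] = O
Query 3: R[2] = R
Query 4: D[3] = G
Query 5: R[1] = Y
Query 6: U[1] = G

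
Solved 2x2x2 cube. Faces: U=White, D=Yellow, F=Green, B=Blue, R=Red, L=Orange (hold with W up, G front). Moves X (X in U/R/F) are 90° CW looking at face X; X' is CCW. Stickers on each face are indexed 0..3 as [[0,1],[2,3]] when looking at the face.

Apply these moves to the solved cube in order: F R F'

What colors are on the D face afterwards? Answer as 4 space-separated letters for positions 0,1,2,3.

After move 1 (F): F=GGGG U=WWOO R=WRWR D=RRYY L=OYOY
After move 2 (R): R=WWRR U=WGOG F=GRGY D=RBYB B=OBWB
After move 3 (F'): F=RYGG U=WGWR R=BWRR D=YYYB L=OGOO
Query: D face = YYYB

Answer: Y Y Y B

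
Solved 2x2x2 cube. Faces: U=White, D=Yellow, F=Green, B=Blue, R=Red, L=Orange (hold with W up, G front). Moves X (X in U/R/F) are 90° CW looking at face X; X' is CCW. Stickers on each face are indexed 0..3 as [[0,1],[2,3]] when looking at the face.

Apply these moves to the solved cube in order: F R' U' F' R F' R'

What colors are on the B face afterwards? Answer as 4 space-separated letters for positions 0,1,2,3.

After move 1 (F): F=GGGG U=WWOO R=WRWR D=RRYY L=OYOY
After move 2 (R'): R=RRWW U=WBOB F=GWGO D=RGYG B=YBRB
After move 3 (U'): U=BBWO F=OYGO R=GWWW B=RRRB L=YBOY
After move 4 (F'): F=YOOG U=BBGW R=GWRW D=BYYG L=YOOW
After move 5 (R): R=RGWW U=BOGG F=YYOG D=BRYR B=WRBB
After move 6 (F'): F=YGYO U=BORW R=RGBW D=OWYR L=YGOG
After move 7 (R'): R=GWRB U=BBRW F=YOYW D=OGYO B=RRWB
Query: B face = RRWB

Answer: R R W B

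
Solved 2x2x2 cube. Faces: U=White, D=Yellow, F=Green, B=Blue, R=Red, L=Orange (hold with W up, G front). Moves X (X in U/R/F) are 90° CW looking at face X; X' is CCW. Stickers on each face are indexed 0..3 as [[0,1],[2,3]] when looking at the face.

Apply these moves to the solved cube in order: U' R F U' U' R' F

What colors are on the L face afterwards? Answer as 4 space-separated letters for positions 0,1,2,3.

Answer: W R O R

Derivation:
After move 1 (U'): U=WWWW F=OOGG R=GGRR B=RRBB L=BBOO
After move 2 (R): R=RGRG U=WOWG F=OYGY D=YBYR B=WRWB
After move 3 (F): F=GOYY U=WOOB R=WGGG D=RRYR L=BYOB
After move 4 (U'): U=OBWO F=BYYY R=GOGG B=WGWB L=WROB
After move 5 (U'): U=BOOW F=WRYY R=BYGG B=GOWB L=WGOB
After move 6 (R'): R=YGBG U=BWOG F=WOYW D=RRYY B=RORB
After move 7 (F): F=YWWO U=BWBG R=OGGG D=BYYY L=WROR
Query: L face = WROR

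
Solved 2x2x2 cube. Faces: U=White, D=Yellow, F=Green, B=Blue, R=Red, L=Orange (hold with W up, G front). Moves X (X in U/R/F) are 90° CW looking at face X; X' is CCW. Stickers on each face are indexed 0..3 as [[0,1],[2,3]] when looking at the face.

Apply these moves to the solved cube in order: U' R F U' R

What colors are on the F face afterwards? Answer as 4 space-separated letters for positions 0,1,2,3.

Answer: B R Y R

Derivation:
After move 1 (U'): U=WWWW F=OOGG R=GGRR B=RRBB L=BBOO
After move 2 (R): R=RGRG U=WOWG F=OYGY D=YBYR B=WRWB
After move 3 (F): F=GOYY U=WOOB R=WGGG D=RRYR L=BYOB
After move 4 (U'): U=OBWO F=BYYY R=GOGG B=WGWB L=WROB
After move 5 (R): R=GGGO U=OYWY F=BRYR D=RWYW B=OGBB
Query: F face = BRYR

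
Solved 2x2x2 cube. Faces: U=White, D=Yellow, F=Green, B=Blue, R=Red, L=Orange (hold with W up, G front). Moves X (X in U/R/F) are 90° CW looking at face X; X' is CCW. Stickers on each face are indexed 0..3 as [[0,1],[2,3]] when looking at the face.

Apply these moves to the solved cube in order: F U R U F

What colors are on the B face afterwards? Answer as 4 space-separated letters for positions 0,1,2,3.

After move 1 (F): F=GGGG U=WWOO R=WRWR D=RRYY L=OYOY
After move 2 (U): U=OWOW F=WRGG R=BBWR B=OYBB L=GGOY
After move 3 (R): R=WBRB U=OROG F=WRGY D=RBYO B=WYWB
After move 4 (U): U=OOGR F=WBGY R=WYRB B=GGWB L=WROY
After move 5 (F): F=GWYB U=OOYR R=GYRB D=RWYO L=WROB
Query: B face = GGWB

Answer: G G W B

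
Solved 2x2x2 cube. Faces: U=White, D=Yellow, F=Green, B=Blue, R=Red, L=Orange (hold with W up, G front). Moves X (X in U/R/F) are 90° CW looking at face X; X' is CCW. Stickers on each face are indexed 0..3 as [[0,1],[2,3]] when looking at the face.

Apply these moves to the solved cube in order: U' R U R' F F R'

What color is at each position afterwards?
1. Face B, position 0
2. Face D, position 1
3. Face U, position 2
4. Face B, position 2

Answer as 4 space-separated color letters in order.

After move 1 (U'): U=WWWW F=OOGG R=GGRR B=RRBB L=BBOO
After move 2 (R): R=RGRG U=WOWG F=OYGY D=YBYR B=WRWB
After move 3 (U): U=WWGO F=RGGY R=WRRG B=BBWB L=OYOO
After move 4 (R'): R=RGWR U=WWGB F=RWGO D=YGYY B=RBBB
After move 5 (F): F=GROW U=WWOY R=GGBR D=WRYY L=OYOG
After move 6 (F): F=OGWR U=WWGY R=OGYR D=BGYY L=OWOR
After move 7 (R'): R=GROY U=WBGR F=OWWY D=BGYR B=YBGB
Query 1: B[0] = Y
Query 2: D[1] = G
Query 3: U[2] = G
Query 4: B[2] = G

Answer: Y G G G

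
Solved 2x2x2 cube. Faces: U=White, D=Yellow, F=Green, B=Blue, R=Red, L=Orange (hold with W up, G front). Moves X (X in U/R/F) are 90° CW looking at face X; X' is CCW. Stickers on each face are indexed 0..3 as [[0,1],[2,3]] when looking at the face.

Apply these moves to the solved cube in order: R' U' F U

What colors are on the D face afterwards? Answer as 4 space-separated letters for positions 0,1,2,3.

Answer: R G Y G

Derivation:
After move 1 (R'): R=RRRR U=WBWB F=GWGW D=YGYG B=YBYB
After move 2 (U'): U=BBWW F=OOGW R=GWRR B=RRYB L=YBOO
After move 3 (F): F=GOWO U=BBOB R=WWWR D=RGYG L=YYOG
After move 4 (U): U=OBBB F=WWWO R=RRWR B=YYYB L=GOOG
Query: D face = RGYG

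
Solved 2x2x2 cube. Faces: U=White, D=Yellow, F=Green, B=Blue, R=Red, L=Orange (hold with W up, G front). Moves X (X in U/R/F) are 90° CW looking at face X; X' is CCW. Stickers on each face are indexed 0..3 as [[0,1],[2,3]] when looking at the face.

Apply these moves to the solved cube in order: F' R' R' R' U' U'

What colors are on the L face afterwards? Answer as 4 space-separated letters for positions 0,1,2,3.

After move 1 (F'): F=GGGG U=WWRR R=YRYR D=OOYY L=OWOW
After move 2 (R'): R=RRYY U=WBRB F=GWGR D=OGYG B=YBOB
After move 3 (R'): R=RYRY U=WORY F=GBGB D=OWYR B=GBGB
After move 4 (R'): R=YYRR U=WGRG F=GOGY D=OBYB B=RBWB
After move 5 (U'): U=GGWR F=OWGY R=GORR B=YYWB L=RBOW
After move 6 (U'): U=GRGW F=RBGY R=OWRR B=GOWB L=YYOW
Query: L face = YYOW

Answer: Y Y O W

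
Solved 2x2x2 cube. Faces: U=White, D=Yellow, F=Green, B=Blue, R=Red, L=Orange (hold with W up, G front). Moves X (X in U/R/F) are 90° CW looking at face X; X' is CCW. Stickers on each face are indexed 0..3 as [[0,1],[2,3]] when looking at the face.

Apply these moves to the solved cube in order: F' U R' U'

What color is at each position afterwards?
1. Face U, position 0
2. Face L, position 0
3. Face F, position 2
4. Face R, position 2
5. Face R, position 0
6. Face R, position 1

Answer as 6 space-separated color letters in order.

After move 1 (F'): F=GGGG U=WWRR R=YRYR D=OOYY L=OWOW
After move 2 (U): U=RWRW F=YRGG R=BBYR B=OWBB L=GGOW
After move 3 (R'): R=BRBY U=RBRO F=YWGW D=ORYG B=YWOB
After move 4 (U'): U=BORR F=GGGW R=YWBY B=BROB L=YWOW
Query 1: U[0] = B
Query 2: L[0] = Y
Query 3: F[2] = G
Query 4: R[2] = B
Query 5: R[0] = Y
Query 6: R[1] = W

Answer: B Y G B Y W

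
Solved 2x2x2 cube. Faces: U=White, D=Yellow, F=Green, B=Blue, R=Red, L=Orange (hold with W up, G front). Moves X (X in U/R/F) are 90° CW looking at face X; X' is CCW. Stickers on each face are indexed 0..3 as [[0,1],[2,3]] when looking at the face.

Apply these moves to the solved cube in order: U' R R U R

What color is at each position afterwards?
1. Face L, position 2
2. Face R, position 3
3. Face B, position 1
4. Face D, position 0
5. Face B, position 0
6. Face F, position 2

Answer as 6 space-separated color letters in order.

After move 1 (U'): U=WWWW F=OOGG R=GGRR B=RRBB L=BBOO
After move 2 (R): R=RGRG U=WOWG F=OYGY D=YBYR B=WRWB
After move 3 (R): R=RRGG U=WYWY F=OBGR D=YWYW B=GROB
After move 4 (U): U=WWYY F=RRGR R=GRGG B=BBOB L=OBOO
After move 5 (R): R=GGGR U=WRYR F=RWGW D=YOYB B=YBWB
Query 1: L[2] = O
Query 2: R[3] = R
Query 3: B[1] = B
Query 4: D[0] = Y
Query 5: B[0] = Y
Query 6: F[2] = G

Answer: O R B Y Y G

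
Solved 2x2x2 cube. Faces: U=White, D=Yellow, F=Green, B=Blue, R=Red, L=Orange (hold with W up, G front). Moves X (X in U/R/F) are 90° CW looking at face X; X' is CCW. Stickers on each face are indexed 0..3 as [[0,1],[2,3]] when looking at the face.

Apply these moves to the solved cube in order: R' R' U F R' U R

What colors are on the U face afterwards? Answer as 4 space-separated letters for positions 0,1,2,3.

After move 1 (R'): R=RRRR U=WBWB F=GWGW D=YGYG B=YBYB
After move 2 (R'): R=RRRR U=WYWY F=GBGB D=YWYW B=GBGB
After move 3 (U): U=WWYY F=RRGB R=GBRR B=OOGB L=GBOO
After move 4 (F): F=GRBR U=WWOB R=YBYR D=RGYW L=GYOW
After move 5 (R'): R=BRYY U=WGOO F=GWBB D=RRYR B=WOGB
After move 6 (U): U=OWOG F=BRBB R=WOYY B=GYGB L=GWOW
After move 7 (R): R=YWYO U=OROB F=BRBR D=RGYG B=GYWB
Query: U face = OROB

Answer: O R O B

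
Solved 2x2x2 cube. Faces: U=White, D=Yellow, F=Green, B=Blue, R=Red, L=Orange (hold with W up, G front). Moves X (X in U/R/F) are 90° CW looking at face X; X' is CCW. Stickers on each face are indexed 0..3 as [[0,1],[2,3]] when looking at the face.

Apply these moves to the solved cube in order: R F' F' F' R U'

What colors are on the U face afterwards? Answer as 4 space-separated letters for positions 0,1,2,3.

Answer: G Y W O

Derivation:
After move 1 (R): R=RRRR U=WGWG F=GYGY D=YBYB B=WBWB
After move 2 (F'): F=YYGG U=WGRR R=BRYR D=OOYB L=OGOW
After move 3 (F'): F=YGYG U=WGBY R=OROR D=GWYB L=OROR
After move 4 (F'): F=GGYY U=WGOO R=WRGR D=RRYB L=OYOB
After move 5 (R): R=GWRR U=WGOY F=GRYB D=RWYW B=OBGB
After move 6 (U'): U=GYWO F=OYYB R=GRRR B=GWGB L=OBOB
Query: U face = GYWO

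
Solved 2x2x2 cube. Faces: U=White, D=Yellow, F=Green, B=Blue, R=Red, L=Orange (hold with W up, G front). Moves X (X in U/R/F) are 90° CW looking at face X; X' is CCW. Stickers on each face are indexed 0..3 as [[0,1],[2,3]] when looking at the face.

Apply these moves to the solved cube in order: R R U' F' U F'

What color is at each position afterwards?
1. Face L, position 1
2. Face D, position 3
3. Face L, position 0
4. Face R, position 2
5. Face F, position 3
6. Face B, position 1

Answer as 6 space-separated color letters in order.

Answer: Y W O B O W

Derivation:
After move 1 (R): R=RRRR U=WGWG F=GYGY D=YBYB B=WBWB
After move 2 (R): R=RRRR U=WYWY F=GBGB D=YWYW B=GBGB
After move 3 (U'): U=YYWW F=OOGB R=GBRR B=RRGB L=GBOO
After move 4 (F'): F=OBOG U=YYGR R=WBYR D=BOYW L=GWOW
After move 5 (U): U=GYRY F=WBOG R=RRYR B=GWGB L=OBOW
After move 6 (F'): F=BGWO U=GYRY R=ORBR D=BWYW L=OYOR
Query 1: L[1] = Y
Query 2: D[3] = W
Query 3: L[0] = O
Query 4: R[2] = B
Query 5: F[3] = O
Query 6: B[1] = W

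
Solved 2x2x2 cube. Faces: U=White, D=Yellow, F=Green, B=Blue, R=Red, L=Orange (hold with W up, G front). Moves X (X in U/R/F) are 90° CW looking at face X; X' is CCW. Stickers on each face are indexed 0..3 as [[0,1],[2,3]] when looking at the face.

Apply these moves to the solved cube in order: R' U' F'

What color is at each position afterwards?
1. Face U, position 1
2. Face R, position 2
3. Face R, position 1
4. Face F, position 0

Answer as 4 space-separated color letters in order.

Answer: B Y W O

Derivation:
After move 1 (R'): R=RRRR U=WBWB F=GWGW D=YGYG B=YBYB
After move 2 (U'): U=BBWW F=OOGW R=GWRR B=RRYB L=YBOO
After move 3 (F'): F=OWOG U=BBGR R=GWYR D=BOYG L=YWOW
Query 1: U[1] = B
Query 2: R[2] = Y
Query 3: R[1] = W
Query 4: F[0] = O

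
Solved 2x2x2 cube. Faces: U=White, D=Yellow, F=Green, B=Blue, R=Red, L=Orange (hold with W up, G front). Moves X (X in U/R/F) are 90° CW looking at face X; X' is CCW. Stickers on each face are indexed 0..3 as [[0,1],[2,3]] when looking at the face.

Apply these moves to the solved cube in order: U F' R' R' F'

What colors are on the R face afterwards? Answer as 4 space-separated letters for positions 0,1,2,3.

Answer: W Y G Y

Derivation:
After move 1 (U): U=WWWW F=RRGG R=BBRR B=OOBB L=GGOO
After move 2 (F'): F=RGRG U=WWBR R=YBYR D=GOYY L=GWOW
After move 3 (R'): R=BRYY U=WBBO F=RWRR D=GGYG B=YOOB
After move 4 (R'): R=RYBY U=WOBY F=RBRO D=GWYR B=GOGB
After move 5 (F'): F=BORR U=WORB R=WYGY D=WWYR L=GYOB
Query: R face = WYGY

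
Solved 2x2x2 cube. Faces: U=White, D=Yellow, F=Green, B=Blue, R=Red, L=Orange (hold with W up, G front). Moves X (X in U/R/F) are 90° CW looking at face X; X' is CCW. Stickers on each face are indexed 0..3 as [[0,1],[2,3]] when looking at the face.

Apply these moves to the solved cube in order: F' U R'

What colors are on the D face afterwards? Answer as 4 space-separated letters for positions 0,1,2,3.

After move 1 (F'): F=GGGG U=WWRR R=YRYR D=OOYY L=OWOW
After move 2 (U): U=RWRW F=YRGG R=BBYR B=OWBB L=GGOW
After move 3 (R'): R=BRBY U=RBRO F=YWGW D=ORYG B=YWOB
Query: D face = ORYG

Answer: O R Y G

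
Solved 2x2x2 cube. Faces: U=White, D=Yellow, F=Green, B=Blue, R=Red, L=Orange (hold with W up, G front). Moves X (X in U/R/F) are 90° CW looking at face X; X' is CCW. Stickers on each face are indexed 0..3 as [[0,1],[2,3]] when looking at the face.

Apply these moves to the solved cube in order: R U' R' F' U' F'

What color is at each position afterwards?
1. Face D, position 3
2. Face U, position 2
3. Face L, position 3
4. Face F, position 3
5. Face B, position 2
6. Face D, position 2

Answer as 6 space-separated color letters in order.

After move 1 (R): R=RRRR U=WGWG F=GYGY D=YBYB B=WBWB
After move 2 (U'): U=GGWW F=OOGY R=GYRR B=RRWB L=WBOO
After move 3 (R'): R=YRGR U=GWWR F=OGGW D=YOYY B=BRBB
After move 4 (F'): F=GWOG U=GWYG R=ORYR D=BOYY L=WROW
After move 5 (U'): U=WGGY F=WROG R=GWYR B=ORBB L=BROW
After move 6 (F'): F=RGWO U=WGGY R=OWBR D=RWYY L=BYOG
Query 1: D[3] = Y
Query 2: U[2] = G
Query 3: L[3] = G
Query 4: F[3] = O
Query 5: B[2] = B
Query 6: D[2] = Y

Answer: Y G G O B Y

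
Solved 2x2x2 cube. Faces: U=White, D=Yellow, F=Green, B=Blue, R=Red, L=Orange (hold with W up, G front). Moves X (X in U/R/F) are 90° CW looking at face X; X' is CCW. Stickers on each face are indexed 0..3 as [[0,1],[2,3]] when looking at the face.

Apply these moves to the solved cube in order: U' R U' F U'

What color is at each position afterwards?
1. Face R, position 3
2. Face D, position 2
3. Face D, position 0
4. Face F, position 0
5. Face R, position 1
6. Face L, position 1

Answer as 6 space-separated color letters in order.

Answer: G Y R W B G

Derivation:
After move 1 (U'): U=WWWW F=OOGG R=GGRR B=RRBB L=BBOO
After move 2 (R): R=RGRG U=WOWG F=OYGY D=YBYR B=WRWB
After move 3 (U'): U=OGWW F=BBGY R=OYRG B=RGWB L=WROO
After move 4 (F): F=GBYB U=OGOR R=WYWG D=ROYR L=WYOB
After move 5 (U'): U=GROO F=WYYB R=GBWG B=WYWB L=RGOB
Query 1: R[3] = G
Query 2: D[2] = Y
Query 3: D[0] = R
Query 4: F[0] = W
Query 5: R[1] = B
Query 6: L[1] = G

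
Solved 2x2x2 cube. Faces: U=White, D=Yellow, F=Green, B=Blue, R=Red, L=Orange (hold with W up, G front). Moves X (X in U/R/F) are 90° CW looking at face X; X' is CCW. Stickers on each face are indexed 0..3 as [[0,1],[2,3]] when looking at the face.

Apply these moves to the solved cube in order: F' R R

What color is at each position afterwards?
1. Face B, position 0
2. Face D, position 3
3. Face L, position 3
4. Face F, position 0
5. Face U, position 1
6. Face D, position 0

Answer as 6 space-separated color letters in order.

Answer: G R W G O O

Derivation:
After move 1 (F'): F=GGGG U=WWRR R=YRYR D=OOYY L=OWOW
After move 2 (R): R=YYRR U=WGRG F=GOGY D=OBYB B=RBWB
After move 3 (R): R=RYRY U=WORY F=GBGB D=OWYR B=GBGB
Query 1: B[0] = G
Query 2: D[3] = R
Query 3: L[3] = W
Query 4: F[0] = G
Query 5: U[1] = O
Query 6: D[0] = O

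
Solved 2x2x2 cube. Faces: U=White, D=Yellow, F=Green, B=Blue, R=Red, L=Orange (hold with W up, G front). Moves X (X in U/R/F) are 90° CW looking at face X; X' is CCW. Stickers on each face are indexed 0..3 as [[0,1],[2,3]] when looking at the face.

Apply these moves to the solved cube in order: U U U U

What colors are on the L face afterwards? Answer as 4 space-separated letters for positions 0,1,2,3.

Answer: O O O O

Derivation:
After move 1 (U): U=WWWW F=RRGG R=BBRR B=OOBB L=GGOO
After move 2 (U): U=WWWW F=BBGG R=OORR B=GGBB L=RROO
After move 3 (U): U=WWWW F=OOGG R=GGRR B=RRBB L=BBOO
After move 4 (U): U=WWWW F=GGGG R=RRRR B=BBBB L=OOOO
Query: L face = OOOO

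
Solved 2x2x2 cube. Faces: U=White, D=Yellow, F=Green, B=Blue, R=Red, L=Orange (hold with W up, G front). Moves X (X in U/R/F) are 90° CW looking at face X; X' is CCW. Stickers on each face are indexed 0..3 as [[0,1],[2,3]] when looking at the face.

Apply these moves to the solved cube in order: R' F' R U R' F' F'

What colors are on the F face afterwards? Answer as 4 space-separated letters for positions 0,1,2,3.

Answer: W G W Y

Derivation:
After move 1 (R'): R=RRRR U=WBWB F=GWGW D=YGYG B=YBYB
After move 2 (F'): F=WWGG U=WBRR R=GRYR D=OOYG L=OBOW
After move 3 (R): R=YGRR U=WWRG F=WOGG D=OYYY B=RBBB
After move 4 (U): U=RWGW F=YGGG R=RBRR B=OBBB L=WOOW
After move 5 (R'): R=BRRR U=RBGO F=YWGW D=OGYG B=YBYB
After move 6 (F'): F=WWYG U=RBBR R=GROR D=OWYG L=WOOG
After move 7 (F'): F=WGWY U=RBGO R=WROR D=OGYG L=WROB
Query: F face = WGWY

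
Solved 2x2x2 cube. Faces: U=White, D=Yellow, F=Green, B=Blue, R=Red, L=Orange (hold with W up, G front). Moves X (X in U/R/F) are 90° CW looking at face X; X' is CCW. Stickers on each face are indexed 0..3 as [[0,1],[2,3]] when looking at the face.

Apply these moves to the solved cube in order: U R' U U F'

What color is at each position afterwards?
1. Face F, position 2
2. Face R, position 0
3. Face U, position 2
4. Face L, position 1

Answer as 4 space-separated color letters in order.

Answer: Y R G W

Derivation:
After move 1 (U): U=WWWW F=RRGG R=BBRR B=OOBB L=GGOO
After move 2 (R'): R=BRBR U=WBWO F=RWGW D=YRYG B=YOYB
After move 3 (U): U=WWOB F=BRGW R=YOBR B=GGYB L=RWOO
After move 4 (U): U=OWBW F=YOGW R=GGBR B=RWYB L=BROO
After move 5 (F'): F=OWYG U=OWGB R=RGYR D=ROYG L=BWOB
Query 1: F[2] = Y
Query 2: R[0] = R
Query 3: U[2] = G
Query 4: L[1] = W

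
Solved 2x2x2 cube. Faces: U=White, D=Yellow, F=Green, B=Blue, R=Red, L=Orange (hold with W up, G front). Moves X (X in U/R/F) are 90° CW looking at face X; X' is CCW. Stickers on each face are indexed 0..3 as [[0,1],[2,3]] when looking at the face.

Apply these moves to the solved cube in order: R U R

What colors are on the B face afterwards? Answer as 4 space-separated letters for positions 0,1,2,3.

After move 1 (R): R=RRRR U=WGWG F=GYGY D=YBYB B=WBWB
After move 2 (U): U=WWGG F=RRGY R=WBRR B=OOWB L=GYOO
After move 3 (R): R=RWRB U=WRGY F=RBGB D=YWYO B=GOWB
Query: B face = GOWB

Answer: G O W B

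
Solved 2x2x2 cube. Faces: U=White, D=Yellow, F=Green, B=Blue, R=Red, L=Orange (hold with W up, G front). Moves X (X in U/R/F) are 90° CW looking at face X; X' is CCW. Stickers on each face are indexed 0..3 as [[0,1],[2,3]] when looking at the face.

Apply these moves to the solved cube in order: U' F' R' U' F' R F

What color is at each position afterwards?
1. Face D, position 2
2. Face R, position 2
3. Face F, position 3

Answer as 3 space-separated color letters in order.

Answer: Y O W

Derivation:
After move 1 (U'): U=WWWW F=OOGG R=GGRR B=RRBB L=BBOO
After move 2 (F'): F=OGOG U=WWGR R=YGYR D=BOYY L=BWOW
After move 3 (R'): R=GRYY U=WBGR F=OWOR D=BGYG B=YROB
After move 4 (U'): U=BRWG F=BWOR R=OWYY B=GROB L=YROW
After move 5 (F'): F=WRBO U=BROY R=GWBY D=RWYG L=YGOW
After move 6 (R): R=BGYW U=BROO F=WWBG D=ROYG B=YRRB
After move 7 (F): F=BWGW U=BRWG R=OGOW D=YBYG L=YROO
Query 1: D[2] = Y
Query 2: R[2] = O
Query 3: F[3] = W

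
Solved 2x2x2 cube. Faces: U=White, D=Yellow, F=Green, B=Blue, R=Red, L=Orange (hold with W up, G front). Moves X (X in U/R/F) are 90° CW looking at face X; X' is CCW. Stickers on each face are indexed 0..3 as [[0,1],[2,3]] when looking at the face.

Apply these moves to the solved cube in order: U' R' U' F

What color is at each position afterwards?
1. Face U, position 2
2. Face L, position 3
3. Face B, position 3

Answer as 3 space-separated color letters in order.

Answer: O O B

Derivation:
After move 1 (U'): U=WWWW F=OOGG R=GGRR B=RRBB L=BBOO
After move 2 (R'): R=GRGR U=WBWR F=OWGW D=YOYG B=YRYB
After move 3 (U'): U=BRWW F=BBGW R=OWGR B=GRYB L=YROO
After move 4 (F): F=GBWB U=BROR R=WWWR D=GOYG L=YYOO
Query 1: U[2] = O
Query 2: L[3] = O
Query 3: B[3] = B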